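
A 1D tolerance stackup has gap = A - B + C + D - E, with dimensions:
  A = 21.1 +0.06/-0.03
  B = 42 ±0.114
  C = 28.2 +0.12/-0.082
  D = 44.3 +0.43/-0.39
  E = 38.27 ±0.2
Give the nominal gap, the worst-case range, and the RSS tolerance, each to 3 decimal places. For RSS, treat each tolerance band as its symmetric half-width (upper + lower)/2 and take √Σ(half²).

nominal=13.330 wc=[12.514,14.254] rss=0.483

Stack each dimension's contribution:
  +A: nom +21.100 → Σnom=21.100; wc +0.060/-0.030 → slack +0.060/-0.030; half-tol=0.045, Σhalf²=0.002025
  -B: nom -42.000 → Σnom=-20.900; wc +0.114/-0.114 → slack +0.174/-0.144; half-tol=0.114, Σhalf²=0.015021
  +C: nom +28.200 → Σnom=7.300; wc +0.120/-0.082 → slack +0.294/-0.226; half-tol=0.101, Σhalf²=0.025222
  +D: nom +44.300 → Σnom=51.600; wc +0.430/-0.390 → slack +0.724/-0.616; half-tol=0.410, Σhalf²=0.193322
  -E: nom -38.270 → Σnom=13.330; wc +0.200/-0.200 → slack +0.924/-0.816; half-tol=0.200, Σhalf²=0.233322
Nominal = 13.330. Worst-case = [13.330 - 0.816, 13.330 + 0.924] = [12.514, 14.254]. RSS = √0.233322 = 0.483.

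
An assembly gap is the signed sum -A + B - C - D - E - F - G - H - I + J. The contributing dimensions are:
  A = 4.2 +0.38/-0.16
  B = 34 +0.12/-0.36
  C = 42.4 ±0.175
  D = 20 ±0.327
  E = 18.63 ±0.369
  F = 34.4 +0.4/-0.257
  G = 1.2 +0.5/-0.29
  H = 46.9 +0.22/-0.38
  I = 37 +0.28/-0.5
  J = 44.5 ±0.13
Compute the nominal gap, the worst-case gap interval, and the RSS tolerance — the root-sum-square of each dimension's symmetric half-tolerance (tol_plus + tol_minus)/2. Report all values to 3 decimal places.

Stack each dimension's contribution:
  -A: nom -4.200 → Σnom=-4.200; wc +0.160/-0.380 → slack +0.160/-0.380; half-tol=0.270, Σhalf²=0.072900
  +B: nom +34.000 → Σnom=29.800; wc +0.120/-0.360 → slack +0.280/-0.740; half-tol=0.240, Σhalf²=0.130500
  -C: nom -42.400 → Σnom=-12.600; wc +0.175/-0.175 → slack +0.455/-0.915; half-tol=0.175, Σhalf²=0.161125
  -D: nom -20.000 → Σnom=-32.600; wc +0.327/-0.327 → slack +0.782/-1.242; half-tol=0.327, Σhalf²=0.268054
  -E: nom -18.630 → Σnom=-51.230; wc +0.369/-0.369 → slack +1.151/-1.611; half-tol=0.369, Σhalf²=0.404215
  -F: nom -34.400 → Σnom=-85.630; wc +0.257/-0.400 → slack +1.408/-2.011; half-tol=0.329, Σhalf²=0.512127
  -G: nom -1.200 → Σnom=-86.830; wc +0.290/-0.500 → slack +1.698/-2.511; half-tol=0.395, Σhalf²=0.668152
  -H: nom -46.900 → Σnom=-133.730; wc +0.380/-0.220 → slack +2.078/-2.731; half-tol=0.300, Σhalf²=0.758152
  -I: nom -37.000 → Σnom=-170.730; wc +0.500/-0.280 → slack +2.578/-3.011; half-tol=0.390, Σhalf²=0.910252
  +J: nom +44.500 → Σnom=-126.230; wc +0.130/-0.130 → slack +2.708/-3.141; half-tol=0.130, Σhalf²=0.927152
Nominal = -126.230. Worst-case = [-126.230 - 3.141, -126.230 + 2.708] = [-129.371, -123.522]. RSS = √0.927152 = 0.963.

nominal=-126.230 wc=[-129.371,-123.522] rss=0.963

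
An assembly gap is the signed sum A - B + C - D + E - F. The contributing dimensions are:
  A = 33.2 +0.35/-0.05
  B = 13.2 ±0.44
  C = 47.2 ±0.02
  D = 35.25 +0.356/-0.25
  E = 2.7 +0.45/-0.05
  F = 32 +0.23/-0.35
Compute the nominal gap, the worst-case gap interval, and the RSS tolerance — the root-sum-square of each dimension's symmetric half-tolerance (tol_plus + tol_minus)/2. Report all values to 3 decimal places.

nominal=2.650 wc=[1.504,4.510] rss=0.687

Stack each dimension's contribution:
  +A: nom +33.200 → Σnom=33.200; wc +0.350/-0.050 → slack +0.350/-0.050; half-tol=0.200, Σhalf²=0.040000
  -B: nom -13.200 → Σnom=20.000; wc +0.440/-0.440 → slack +0.790/-0.490; half-tol=0.440, Σhalf²=0.233600
  +C: nom +47.200 → Σnom=67.200; wc +0.020/-0.020 → slack +0.810/-0.510; half-tol=0.020, Σhalf²=0.234000
  -D: nom -35.250 → Σnom=31.950; wc +0.250/-0.356 → slack +1.060/-0.866; half-tol=0.303, Σhalf²=0.325809
  +E: nom +2.700 → Σnom=34.650; wc +0.450/-0.050 → slack +1.510/-0.916; half-tol=0.250, Σhalf²=0.388309
  -F: nom -32.000 → Σnom=2.650; wc +0.350/-0.230 → slack +1.860/-1.146; half-tol=0.290, Σhalf²=0.472409
Nominal = 2.650. Worst-case = [2.650 - 1.146, 2.650 + 1.860] = [1.504, 4.510]. RSS = √0.472409 = 0.687.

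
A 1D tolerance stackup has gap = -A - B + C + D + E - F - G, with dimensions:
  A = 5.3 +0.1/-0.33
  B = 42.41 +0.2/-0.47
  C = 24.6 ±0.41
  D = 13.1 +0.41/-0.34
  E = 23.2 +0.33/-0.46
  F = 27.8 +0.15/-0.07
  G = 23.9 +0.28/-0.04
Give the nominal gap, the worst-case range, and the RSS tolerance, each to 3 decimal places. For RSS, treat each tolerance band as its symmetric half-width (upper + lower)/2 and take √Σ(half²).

Stack each dimension's contribution:
  -A: nom -5.300 → Σnom=-5.300; wc +0.330/-0.100 → slack +0.330/-0.100; half-tol=0.215, Σhalf²=0.046225
  -B: nom -42.410 → Σnom=-47.710; wc +0.470/-0.200 → slack +0.800/-0.300; half-tol=0.335, Σhalf²=0.158450
  +C: nom +24.600 → Σnom=-23.110; wc +0.410/-0.410 → slack +1.210/-0.710; half-tol=0.410, Σhalf²=0.326550
  +D: nom +13.100 → Σnom=-10.010; wc +0.410/-0.340 → slack +1.620/-1.050; half-tol=0.375, Σhalf²=0.467175
  +E: nom +23.200 → Σnom=13.190; wc +0.330/-0.460 → slack +1.950/-1.510; half-tol=0.395, Σhalf²=0.623200
  -F: nom -27.800 → Σnom=-14.610; wc +0.070/-0.150 → slack +2.020/-1.660; half-tol=0.110, Σhalf²=0.635300
  -G: nom -23.900 → Σnom=-38.510; wc +0.040/-0.280 → slack +2.060/-1.940; half-tol=0.160, Σhalf²=0.660900
Nominal = -38.510. Worst-case = [-38.510 - 1.940, -38.510 + 2.060] = [-40.450, -36.450]. RSS = √0.660900 = 0.813.

nominal=-38.510 wc=[-40.450,-36.450] rss=0.813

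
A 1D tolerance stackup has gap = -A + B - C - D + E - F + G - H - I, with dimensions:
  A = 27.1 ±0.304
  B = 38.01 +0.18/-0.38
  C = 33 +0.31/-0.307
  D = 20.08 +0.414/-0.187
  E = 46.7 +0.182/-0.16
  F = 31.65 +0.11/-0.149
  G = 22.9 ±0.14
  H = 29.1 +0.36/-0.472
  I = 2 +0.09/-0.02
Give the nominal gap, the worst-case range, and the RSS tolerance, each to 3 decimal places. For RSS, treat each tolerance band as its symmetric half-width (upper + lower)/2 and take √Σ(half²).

Stack each dimension's contribution:
  -A: nom -27.100 → Σnom=-27.100; wc +0.304/-0.304 → slack +0.304/-0.304; half-tol=0.304, Σhalf²=0.092416
  +B: nom +38.010 → Σnom=10.910; wc +0.180/-0.380 → slack +0.484/-0.684; half-tol=0.280, Σhalf²=0.170816
  -C: nom -33.000 → Σnom=-22.090; wc +0.307/-0.310 → slack +0.791/-0.994; half-tol=0.308, Σhalf²=0.265988
  -D: nom -20.080 → Σnom=-42.170; wc +0.187/-0.414 → slack +0.978/-1.408; half-tol=0.300, Σhalf²=0.356289
  +E: nom +46.700 → Σnom=4.530; wc +0.182/-0.160 → slack +1.160/-1.568; half-tol=0.171, Σhalf²=0.385530
  -F: nom -31.650 → Σnom=-27.120; wc +0.149/-0.110 → slack +1.309/-1.678; half-tol=0.130, Σhalf²=0.402300
  +G: nom +22.900 → Σnom=-4.220; wc +0.140/-0.140 → slack +1.449/-1.818; half-tol=0.140, Σhalf²=0.421900
  -H: nom -29.100 → Σnom=-33.320; wc +0.472/-0.360 → slack +1.921/-2.178; half-tol=0.416, Σhalf²=0.594956
  -I: nom -2.000 → Σnom=-35.320; wc +0.020/-0.090 → slack +1.941/-2.268; half-tol=0.055, Σhalf²=0.597981
Nominal = -35.320. Worst-case = [-35.320 - 2.268, -35.320 + 1.941] = [-37.588, -33.379]. RSS = √0.597981 = 0.773.

nominal=-35.320 wc=[-37.588,-33.379] rss=0.773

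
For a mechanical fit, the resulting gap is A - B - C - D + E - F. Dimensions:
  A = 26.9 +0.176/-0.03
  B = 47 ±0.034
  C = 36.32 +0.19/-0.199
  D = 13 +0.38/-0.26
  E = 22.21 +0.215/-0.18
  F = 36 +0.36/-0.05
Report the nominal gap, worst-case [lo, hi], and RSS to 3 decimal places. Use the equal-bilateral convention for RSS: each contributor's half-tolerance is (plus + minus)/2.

nominal=-83.210 wc=[-84.384,-82.276] rss=0.483

Stack each dimension's contribution:
  +A: nom +26.900 → Σnom=26.900; wc +0.176/-0.030 → slack +0.176/-0.030; half-tol=0.103, Σhalf²=0.010609
  -B: nom -47.000 → Σnom=-20.100; wc +0.034/-0.034 → slack +0.210/-0.064; half-tol=0.034, Σhalf²=0.011765
  -C: nom -36.320 → Σnom=-56.420; wc +0.199/-0.190 → slack +0.409/-0.254; half-tol=0.195, Σhalf²=0.049595
  -D: nom -13.000 → Σnom=-69.420; wc +0.260/-0.380 → slack +0.669/-0.634; half-tol=0.320, Σhalf²=0.151995
  +E: nom +22.210 → Σnom=-47.210; wc +0.215/-0.180 → slack +0.884/-0.814; half-tol=0.198, Σhalf²=0.191001
  -F: nom -36.000 → Σnom=-83.210; wc +0.050/-0.360 → slack +0.934/-1.174; half-tol=0.205, Σhalf²=0.233026
Nominal = -83.210. Worst-case = [-83.210 - 1.174, -83.210 + 0.934] = [-84.384, -82.276]. RSS = √0.233026 = 0.483.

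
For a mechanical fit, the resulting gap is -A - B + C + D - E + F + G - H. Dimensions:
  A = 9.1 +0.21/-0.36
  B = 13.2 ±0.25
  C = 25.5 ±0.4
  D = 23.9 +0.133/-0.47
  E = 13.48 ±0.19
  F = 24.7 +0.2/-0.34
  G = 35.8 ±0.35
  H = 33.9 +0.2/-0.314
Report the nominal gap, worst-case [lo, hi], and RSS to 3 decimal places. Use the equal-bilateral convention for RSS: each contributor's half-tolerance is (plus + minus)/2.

nominal=40.220 wc=[37.810,42.417] rss=0.832

Stack each dimension's contribution:
  -A: nom -9.100 → Σnom=-9.100; wc +0.360/-0.210 → slack +0.360/-0.210; half-tol=0.285, Σhalf²=0.081225
  -B: nom -13.200 → Σnom=-22.300; wc +0.250/-0.250 → slack +0.610/-0.460; half-tol=0.250, Σhalf²=0.143725
  +C: nom +25.500 → Σnom=3.200; wc +0.400/-0.400 → slack +1.010/-0.860; half-tol=0.400, Σhalf²=0.303725
  +D: nom +23.900 → Σnom=27.100; wc +0.133/-0.470 → slack +1.143/-1.330; half-tol=0.301, Σhalf²=0.394627
  -E: nom -13.480 → Σnom=13.620; wc +0.190/-0.190 → slack +1.333/-1.520; half-tol=0.190, Σhalf²=0.430727
  +F: nom +24.700 → Σnom=38.320; wc +0.200/-0.340 → slack +1.533/-1.860; half-tol=0.270, Σhalf²=0.503627
  +G: nom +35.800 → Σnom=74.120; wc +0.350/-0.350 → slack +1.883/-2.210; half-tol=0.350, Σhalf²=0.626127
  -H: nom -33.900 → Σnom=40.220; wc +0.314/-0.200 → slack +2.197/-2.410; half-tol=0.257, Σhalf²=0.692176
Nominal = 40.220. Worst-case = [40.220 - 2.410, 40.220 + 2.197] = [37.810, 42.417]. RSS = √0.692176 = 0.832.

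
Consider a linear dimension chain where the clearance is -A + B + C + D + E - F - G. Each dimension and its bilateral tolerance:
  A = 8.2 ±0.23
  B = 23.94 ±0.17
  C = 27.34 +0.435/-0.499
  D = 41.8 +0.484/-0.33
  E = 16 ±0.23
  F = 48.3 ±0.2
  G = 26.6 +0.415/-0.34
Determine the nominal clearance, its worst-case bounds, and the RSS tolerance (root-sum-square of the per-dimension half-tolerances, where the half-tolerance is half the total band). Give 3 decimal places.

nominal=25.980 wc=[23.906,28.069] rss=0.837

Stack each dimension's contribution:
  -A: nom -8.200 → Σnom=-8.200; wc +0.230/-0.230 → slack +0.230/-0.230; half-tol=0.230, Σhalf²=0.052900
  +B: nom +23.940 → Σnom=15.740; wc +0.170/-0.170 → slack +0.400/-0.400; half-tol=0.170, Σhalf²=0.081800
  +C: nom +27.340 → Σnom=43.080; wc +0.435/-0.499 → slack +0.835/-0.899; half-tol=0.467, Σhalf²=0.299889
  +D: nom +41.800 → Σnom=84.880; wc +0.484/-0.330 → slack +1.319/-1.229; half-tol=0.407, Σhalf²=0.465538
  +E: nom +16.000 → Σnom=100.880; wc +0.230/-0.230 → slack +1.549/-1.459; half-tol=0.230, Σhalf²=0.518438
  -F: nom -48.300 → Σnom=52.580; wc +0.200/-0.200 → slack +1.749/-1.659; half-tol=0.200, Σhalf²=0.558438
  -G: nom -26.600 → Σnom=25.980; wc +0.340/-0.415 → slack +2.089/-2.074; half-tol=0.378, Σhalf²=0.700944
Nominal = 25.980. Worst-case = [25.980 - 2.074, 25.980 + 2.089] = [23.906, 28.069]. RSS = √0.700944 = 0.837.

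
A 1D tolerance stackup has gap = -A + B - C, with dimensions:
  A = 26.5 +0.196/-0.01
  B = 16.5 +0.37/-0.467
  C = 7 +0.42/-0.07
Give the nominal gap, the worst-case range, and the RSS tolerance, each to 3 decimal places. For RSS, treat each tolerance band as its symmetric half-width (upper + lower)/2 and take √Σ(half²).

nominal=-17.000 wc=[-18.083,-16.550] rss=0.496

Stack each dimension's contribution:
  -A: nom -26.500 → Σnom=-26.500; wc +0.010/-0.196 → slack +0.010/-0.196; half-tol=0.103, Σhalf²=0.010609
  +B: nom +16.500 → Σnom=-10.000; wc +0.370/-0.467 → slack +0.380/-0.663; half-tol=0.418, Σhalf²=0.185751
  -C: nom -7.000 → Σnom=-17.000; wc +0.070/-0.420 → slack +0.450/-1.083; half-tol=0.245, Σhalf²=0.245776
Nominal = -17.000. Worst-case = [-17.000 - 1.083, -17.000 + 0.450] = [-18.083, -16.550]. RSS = √0.245776 = 0.496.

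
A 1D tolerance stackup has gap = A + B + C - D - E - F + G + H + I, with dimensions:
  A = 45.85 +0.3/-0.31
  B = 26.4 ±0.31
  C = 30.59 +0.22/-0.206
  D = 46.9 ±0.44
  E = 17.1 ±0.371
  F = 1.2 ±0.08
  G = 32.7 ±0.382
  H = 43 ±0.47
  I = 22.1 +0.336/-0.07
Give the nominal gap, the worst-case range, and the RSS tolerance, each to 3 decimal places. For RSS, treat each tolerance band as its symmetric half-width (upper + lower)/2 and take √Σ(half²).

nominal=135.440 wc=[132.801,138.349] rss=0.990

Stack each dimension's contribution:
  +A: nom +45.850 → Σnom=45.850; wc +0.300/-0.310 → slack +0.300/-0.310; half-tol=0.305, Σhalf²=0.093025
  +B: nom +26.400 → Σnom=72.250; wc +0.310/-0.310 → slack +0.610/-0.620; half-tol=0.310, Σhalf²=0.189125
  +C: nom +30.590 → Σnom=102.840; wc +0.220/-0.206 → slack +0.830/-0.826; half-tol=0.213, Σhalf²=0.234494
  -D: nom -46.900 → Σnom=55.940; wc +0.440/-0.440 → slack +1.270/-1.266; half-tol=0.440, Σhalf²=0.428094
  -E: nom -17.100 → Σnom=38.840; wc +0.371/-0.371 → slack +1.641/-1.637; half-tol=0.371, Σhalf²=0.565735
  -F: nom -1.200 → Σnom=37.640; wc +0.080/-0.080 → slack +1.721/-1.717; half-tol=0.080, Σhalf²=0.572135
  +G: nom +32.700 → Σnom=70.340; wc +0.382/-0.382 → slack +2.103/-2.099; half-tol=0.382, Σhalf²=0.718059
  +H: nom +43.000 → Σnom=113.340; wc +0.470/-0.470 → slack +2.573/-2.569; half-tol=0.470, Σhalf²=0.938959
  +I: nom +22.100 → Σnom=135.440; wc +0.336/-0.070 → slack +2.909/-2.639; half-tol=0.203, Σhalf²=0.980168
Nominal = 135.440. Worst-case = [135.440 - 2.639, 135.440 + 2.909] = [132.801, 138.349]. RSS = √0.980168 = 0.990.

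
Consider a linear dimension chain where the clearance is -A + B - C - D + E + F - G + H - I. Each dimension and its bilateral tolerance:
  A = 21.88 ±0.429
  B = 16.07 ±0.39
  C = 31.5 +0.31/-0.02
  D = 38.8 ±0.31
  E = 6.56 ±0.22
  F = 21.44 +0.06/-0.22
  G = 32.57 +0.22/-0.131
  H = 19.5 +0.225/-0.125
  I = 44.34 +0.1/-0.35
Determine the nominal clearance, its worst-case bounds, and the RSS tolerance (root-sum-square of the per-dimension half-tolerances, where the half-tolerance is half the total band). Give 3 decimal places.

nominal=-105.520 wc=[-107.844,-103.385] rss=0.800

Stack each dimension's contribution:
  -A: nom -21.880 → Σnom=-21.880; wc +0.429/-0.429 → slack +0.429/-0.429; half-tol=0.429, Σhalf²=0.184041
  +B: nom +16.070 → Σnom=-5.810; wc +0.390/-0.390 → slack +0.819/-0.819; half-tol=0.390, Σhalf²=0.336141
  -C: nom -31.500 → Σnom=-37.310; wc +0.020/-0.310 → slack +0.839/-1.129; half-tol=0.165, Σhalf²=0.363366
  -D: nom -38.800 → Σnom=-76.110; wc +0.310/-0.310 → slack +1.149/-1.439; half-tol=0.310, Σhalf²=0.459466
  +E: nom +6.560 → Σnom=-69.550; wc +0.220/-0.220 → slack +1.369/-1.659; half-tol=0.220, Σhalf²=0.507866
  +F: nom +21.440 → Σnom=-48.110; wc +0.060/-0.220 → slack +1.429/-1.879; half-tol=0.140, Σhalf²=0.527466
  -G: nom -32.570 → Σnom=-80.680; wc +0.131/-0.220 → slack +1.560/-2.099; half-tol=0.175, Σhalf²=0.558266
  +H: nom +19.500 → Σnom=-61.180; wc +0.225/-0.125 → slack +1.785/-2.224; half-tol=0.175, Σhalf²=0.588891
  -I: nom -44.340 → Σnom=-105.520; wc +0.350/-0.100 → slack +2.135/-2.324; half-tol=0.225, Σhalf²=0.639516
Nominal = -105.520. Worst-case = [-105.520 - 2.324, -105.520 + 2.135] = [-107.844, -103.385]. RSS = √0.639516 = 0.800.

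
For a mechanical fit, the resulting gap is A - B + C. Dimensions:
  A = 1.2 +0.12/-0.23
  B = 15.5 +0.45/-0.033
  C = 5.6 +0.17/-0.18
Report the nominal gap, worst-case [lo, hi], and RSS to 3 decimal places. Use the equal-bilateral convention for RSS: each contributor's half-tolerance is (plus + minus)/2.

Stack each dimension's contribution:
  +A: nom +1.200 → Σnom=1.200; wc +0.120/-0.230 → slack +0.120/-0.230; half-tol=0.175, Σhalf²=0.030625
  -B: nom -15.500 → Σnom=-14.300; wc +0.033/-0.450 → slack +0.153/-0.680; half-tol=0.241, Σhalf²=0.088947
  +C: nom +5.600 → Σnom=-8.700; wc +0.170/-0.180 → slack +0.323/-0.860; half-tol=0.175, Σhalf²=0.119572
Nominal = -8.700. Worst-case = [-8.700 - 0.860, -8.700 + 0.323] = [-9.560, -8.377]. RSS = √0.119572 = 0.346.

nominal=-8.700 wc=[-9.560,-8.377] rss=0.346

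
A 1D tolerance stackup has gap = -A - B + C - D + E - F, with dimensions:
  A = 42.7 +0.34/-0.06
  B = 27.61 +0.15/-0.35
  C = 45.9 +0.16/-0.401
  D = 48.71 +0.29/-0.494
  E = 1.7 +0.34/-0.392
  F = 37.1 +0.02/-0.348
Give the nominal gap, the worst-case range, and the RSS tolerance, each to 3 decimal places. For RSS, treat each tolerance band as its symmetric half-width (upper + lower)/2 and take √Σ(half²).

Stack each dimension's contribution:
  -A: nom -42.700 → Σnom=-42.700; wc +0.060/-0.340 → slack +0.060/-0.340; half-tol=0.200, Σhalf²=0.040000
  -B: nom -27.610 → Σnom=-70.310; wc +0.350/-0.150 → slack +0.410/-0.490; half-tol=0.250, Σhalf²=0.102500
  +C: nom +45.900 → Σnom=-24.410; wc +0.160/-0.401 → slack +0.570/-0.891; half-tol=0.281, Σhalf²=0.181180
  -D: nom -48.710 → Σnom=-73.120; wc +0.494/-0.290 → slack +1.064/-1.181; half-tol=0.392, Σhalf²=0.334844
  +E: nom +1.700 → Σnom=-71.420; wc +0.340/-0.392 → slack +1.404/-1.573; half-tol=0.366, Σhalf²=0.468800
  -F: nom -37.100 → Σnom=-108.520; wc +0.348/-0.020 → slack +1.752/-1.593; half-tol=0.184, Σhalf²=0.502656
Nominal = -108.520. Worst-case = [-108.520 - 1.593, -108.520 + 1.752] = [-110.113, -106.768]. RSS = √0.502656 = 0.709.

nominal=-108.520 wc=[-110.113,-106.768] rss=0.709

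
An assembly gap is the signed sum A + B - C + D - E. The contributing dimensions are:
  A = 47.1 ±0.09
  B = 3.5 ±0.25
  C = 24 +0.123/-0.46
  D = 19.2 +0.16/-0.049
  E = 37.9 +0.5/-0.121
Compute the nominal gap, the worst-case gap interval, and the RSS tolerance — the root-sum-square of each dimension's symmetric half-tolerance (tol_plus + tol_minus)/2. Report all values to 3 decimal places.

nominal=7.900 wc=[6.888,8.981] rss=0.513

Stack each dimension's contribution:
  +A: nom +47.100 → Σnom=47.100; wc +0.090/-0.090 → slack +0.090/-0.090; half-tol=0.090, Σhalf²=0.008100
  +B: nom +3.500 → Σnom=50.600; wc +0.250/-0.250 → slack +0.340/-0.340; half-tol=0.250, Σhalf²=0.070600
  -C: nom -24.000 → Σnom=26.600; wc +0.460/-0.123 → slack +0.800/-0.463; half-tol=0.291, Σhalf²=0.155572
  +D: nom +19.200 → Σnom=45.800; wc +0.160/-0.049 → slack +0.960/-0.512; half-tol=0.105, Σhalf²=0.166492
  -E: nom -37.900 → Σnom=7.900; wc +0.121/-0.500 → slack +1.081/-1.012; half-tol=0.310, Σhalf²=0.262903
Nominal = 7.900. Worst-case = [7.900 - 1.012, 7.900 + 1.081] = [6.888, 8.981]. RSS = √0.262903 = 0.513.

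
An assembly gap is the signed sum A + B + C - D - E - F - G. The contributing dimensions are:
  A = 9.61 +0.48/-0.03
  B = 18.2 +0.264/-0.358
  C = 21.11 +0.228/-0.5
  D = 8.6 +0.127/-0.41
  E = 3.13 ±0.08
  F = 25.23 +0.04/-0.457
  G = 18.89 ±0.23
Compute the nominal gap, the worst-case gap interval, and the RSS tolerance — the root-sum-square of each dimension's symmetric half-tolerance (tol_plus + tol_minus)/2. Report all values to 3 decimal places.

nominal=-6.930 wc=[-8.295,-4.781] rss=0.698

Stack each dimension's contribution:
  +A: nom +9.610 → Σnom=9.610; wc +0.480/-0.030 → slack +0.480/-0.030; half-tol=0.255, Σhalf²=0.065025
  +B: nom +18.200 → Σnom=27.810; wc +0.264/-0.358 → slack +0.744/-0.388; half-tol=0.311, Σhalf²=0.161746
  +C: nom +21.110 → Σnom=48.920; wc +0.228/-0.500 → slack +0.972/-0.888; half-tol=0.364, Σhalf²=0.294242
  -D: nom -8.600 → Σnom=40.320; wc +0.410/-0.127 → slack +1.382/-1.015; half-tol=0.268, Σhalf²=0.366334
  -E: nom -3.130 → Σnom=37.190; wc +0.080/-0.080 → slack +1.462/-1.095; half-tol=0.080, Σhalf²=0.372734
  -F: nom -25.230 → Σnom=11.960; wc +0.457/-0.040 → slack +1.919/-1.135; half-tol=0.248, Σhalf²=0.434486
  -G: nom -18.890 → Σnom=-6.930; wc +0.230/-0.230 → slack +2.149/-1.365; half-tol=0.230, Σhalf²=0.487387
Nominal = -6.930. Worst-case = [-6.930 - 1.365, -6.930 + 2.149] = [-8.295, -4.781]. RSS = √0.487387 = 0.698.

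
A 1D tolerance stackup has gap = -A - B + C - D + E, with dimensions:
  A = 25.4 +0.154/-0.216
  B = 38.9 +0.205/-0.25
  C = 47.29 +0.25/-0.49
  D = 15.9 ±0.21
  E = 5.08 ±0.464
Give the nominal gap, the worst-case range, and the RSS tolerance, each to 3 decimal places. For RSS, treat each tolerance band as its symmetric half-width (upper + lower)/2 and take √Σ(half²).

Stack each dimension's contribution:
  -A: nom -25.400 → Σnom=-25.400; wc +0.216/-0.154 → slack +0.216/-0.154; half-tol=0.185, Σhalf²=0.034225
  -B: nom -38.900 → Σnom=-64.300; wc +0.250/-0.205 → slack +0.466/-0.359; half-tol=0.227, Σhalf²=0.085981
  +C: nom +47.290 → Σnom=-17.010; wc +0.250/-0.490 → slack +0.716/-0.849; half-tol=0.370, Σhalf²=0.222881
  -D: nom -15.900 → Σnom=-32.910; wc +0.210/-0.210 → slack +0.926/-1.059; half-tol=0.210, Σhalf²=0.266981
  +E: nom +5.080 → Σnom=-27.830; wc +0.464/-0.464 → slack +1.390/-1.523; half-tol=0.464, Σhalf²=0.482277
Nominal = -27.830. Worst-case = [-27.830 - 1.523, -27.830 + 1.390] = [-29.353, -26.440]. RSS = √0.482277 = 0.694.

nominal=-27.830 wc=[-29.353,-26.440] rss=0.694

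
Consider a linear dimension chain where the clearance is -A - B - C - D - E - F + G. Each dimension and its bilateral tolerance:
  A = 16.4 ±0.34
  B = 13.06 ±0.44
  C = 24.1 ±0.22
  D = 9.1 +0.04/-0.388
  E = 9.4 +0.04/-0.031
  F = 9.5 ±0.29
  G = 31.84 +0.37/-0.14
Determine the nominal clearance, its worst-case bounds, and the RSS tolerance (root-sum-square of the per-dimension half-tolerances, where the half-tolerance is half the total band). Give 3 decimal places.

nominal=-49.720 wc=[-51.230,-47.641] rss=0.744

Stack each dimension's contribution:
  -A: nom -16.400 → Σnom=-16.400; wc +0.340/-0.340 → slack +0.340/-0.340; half-tol=0.340, Σhalf²=0.115600
  -B: nom -13.060 → Σnom=-29.460; wc +0.440/-0.440 → slack +0.780/-0.780; half-tol=0.440, Σhalf²=0.309200
  -C: nom -24.100 → Σnom=-53.560; wc +0.220/-0.220 → slack +1.000/-1.000; half-tol=0.220, Σhalf²=0.357600
  -D: nom -9.100 → Σnom=-62.660; wc +0.388/-0.040 → slack +1.388/-1.040; half-tol=0.214, Σhalf²=0.403396
  -E: nom -9.400 → Σnom=-72.060; wc +0.031/-0.040 → slack +1.419/-1.080; half-tol=0.036, Σhalf²=0.404656
  -F: nom -9.500 → Σnom=-81.560; wc +0.290/-0.290 → slack +1.709/-1.370; half-tol=0.290, Σhalf²=0.488756
  +G: nom +31.840 → Σnom=-49.720; wc +0.370/-0.140 → slack +2.079/-1.510; half-tol=0.255, Σhalf²=0.553781
Nominal = -49.720. Worst-case = [-49.720 - 1.510, -49.720 + 2.079] = [-51.230, -47.641]. RSS = √0.553781 = 0.744.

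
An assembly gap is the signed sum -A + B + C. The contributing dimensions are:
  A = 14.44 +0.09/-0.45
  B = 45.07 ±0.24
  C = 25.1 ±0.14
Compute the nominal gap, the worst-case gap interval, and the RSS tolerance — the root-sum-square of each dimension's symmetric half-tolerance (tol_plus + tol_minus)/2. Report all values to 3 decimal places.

nominal=55.730 wc=[55.260,56.560] rss=0.387

Stack each dimension's contribution:
  -A: nom -14.440 → Σnom=-14.440; wc +0.450/-0.090 → slack +0.450/-0.090; half-tol=0.270, Σhalf²=0.072900
  +B: nom +45.070 → Σnom=30.630; wc +0.240/-0.240 → slack +0.690/-0.330; half-tol=0.240, Σhalf²=0.130500
  +C: nom +25.100 → Σnom=55.730; wc +0.140/-0.140 → slack +0.830/-0.470; half-tol=0.140, Σhalf²=0.150100
Nominal = 55.730. Worst-case = [55.730 - 0.470, 55.730 + 0.830] = [55.260, 56.560]. RSS = √0.150100 = 0.387.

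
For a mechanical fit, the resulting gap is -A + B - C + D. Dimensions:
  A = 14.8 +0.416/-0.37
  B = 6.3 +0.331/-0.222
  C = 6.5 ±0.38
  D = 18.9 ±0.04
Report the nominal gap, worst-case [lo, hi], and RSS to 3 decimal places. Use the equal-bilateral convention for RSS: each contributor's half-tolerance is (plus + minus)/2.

nominal=3.900 wc=[2.842,5.021] rss=0.614

Stack each dimension's contribution:
  -A: nom -14.800 → Σnom=-14.800; wc +0.370/-0.416 → slack +0.370/-0.416; half-tol=0.393, Σhalf²=0.154449
  +B: nom +6.300 → Σnom=-8.500; wc +0.331/-0.222 → slack +0.701/-0.638; half-tol=0.277, Σhalf²=0.230901
  -C: nom -6.500 → Σnom=-15.000; wc +0.380/-0.380 → slack +1.081/-1.018; half-tol=0.380, Σhalf²=0.375301
  +D: nom +18.900 → Σnom=3.900; wc +0.040/-0.040 → slack +1.121/-1.058; half-tol=0.040, Σhalf²=0.376901
Nominal = 3.900. Worst-case = [3.900 - 1.058, 3.900 + 1.121] = [2.842, 5.021]. RSS = √0.376901 = 0.614.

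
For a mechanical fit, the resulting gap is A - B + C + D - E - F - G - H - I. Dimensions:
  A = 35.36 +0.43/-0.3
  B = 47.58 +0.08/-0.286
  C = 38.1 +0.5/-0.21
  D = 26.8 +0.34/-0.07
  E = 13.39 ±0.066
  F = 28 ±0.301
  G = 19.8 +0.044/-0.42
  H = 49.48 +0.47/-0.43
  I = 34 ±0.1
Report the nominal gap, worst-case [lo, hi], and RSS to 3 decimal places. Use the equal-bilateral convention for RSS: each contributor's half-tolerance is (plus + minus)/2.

nominal=-91.990 wc=[-93.631,-89.117] rss=0.834

Stack each dimension's contribution:
  +A: nom +35.360 → Σnom=35.360; wc +0.430/-0.300 → slack +0.430/-0.300; half-tol=0.365, Σhalf²=0.133225
  -B: nom -47.580 → Σnom=-12.220; wc +0.286/-0.080 → slack +0.716/-0.380; half-tol=0.183, Σhalf²=0.166714
  +C: nom +38.100 → Σnom=25.880; wc +0.500/-0.210 → slack +1.216/-0.590; half-tol=0.355, Σhalf²=0.292739
  +D: nom +26.800 → Σnom=52.680; wc +0.340/-0.070 → slack +1.556/-0.660; half-tol=0.205, Σhalf²=0.334764
  -E: nom -13.390 → Σnom=39.290; wc +0.066/-0.066 → slack +1.622/-0.726; half-tol=0.066, Σhalf²=0.339120
  -F: nom -28.000 → Σnom=11.290; wc +0.301/-0.301 → slack +1.923/-1.027; half-tol=0.301, Σhalf²=0.429721
  -G: nom -19.800 → Σnom=-8.510; wc +0.420/-0.044 → slack +2.343/-1.071; half-tol=0.232, Σhalf²=0.483545
  -H: nom -49.480 → Σnom=-57.990; wc +0.430/-0.470 → slack +2.773/-1.541; half-tol=0.450, Σhalf²=0.686045
  -I: nom -34.000 → Σnom=-91.990; wc +0.100/-0.100 → slack +2.873/-1.641; half-tol=0.100, Σhalf²=0.696045
Nominal = -91.990. Worst-case = [-91.990 - 1.641, -91.990 + 2.873] = [-93.631, -89.117]. RSS = √0.696045 = 0.834.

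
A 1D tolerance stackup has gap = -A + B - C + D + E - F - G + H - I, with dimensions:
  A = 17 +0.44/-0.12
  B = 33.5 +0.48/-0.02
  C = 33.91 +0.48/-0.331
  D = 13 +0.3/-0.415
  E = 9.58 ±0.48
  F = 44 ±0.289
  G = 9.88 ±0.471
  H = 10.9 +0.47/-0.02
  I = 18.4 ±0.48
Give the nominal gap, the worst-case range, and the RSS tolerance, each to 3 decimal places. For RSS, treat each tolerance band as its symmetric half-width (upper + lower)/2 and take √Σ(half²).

nominal=-56.210 wc=[-59.305,-52.789] rss=1.122

Stack each dimension's contribution:
  -A: nom -17.000 → Σnom=-17.000; wc +0.120/-0.440 → slack +0.120/-0.440; half-tol=0.280, Σhalf²=0.078400
  +B: nom +33.500 → Σnom=16.500; wc +0.480/-0.020 → slack +0.600/-0.460; half-tol=0.250, Σhalf²=0.140900
  -C: nom -33.910 → Σnom=-17.410; wc +0.331/-0.480 → slack +0.931/-0.940; half-tol=0.405, Σhalf²=0.305330
  +D: nom +13.000 → Σnom=-4.410; wc +0.300/-0.415 → slack +1.231/-1.355; half-tol=0.357, Σhalf²=0.433137
  +E: nom +9.580 → Σnom=5.170; wc +0.480/-0.480 → slack +1.711/-1.835; half-tol=0.480, Σhalf²=0.663536
  -F: nom -44.000 → Σnom=-38.830; wc +0.289/-0.289 → slack +2.000/-2.124; half-tol=0.289, Σhalf²=0.747057
  -G: nom -9.880 → Σnom=-48.710; wc +0.471/-0.471 → slack +2.471/-2.595; half-tol=0.471, Σhalf²=0.968898
  +H: nom +10.900 → Σnom=-37.810; wc +0.470/-0.020 → slack +2.941/-2.615; half-tol=0.245, Σhalf²=1.028923
  -I: nom -18.400 → Σnom=-56.210; wc +0.480/-0.480 → slack +3.421/-3.095; half-tol=0.480, Σhalf²=1.259323
Nominal = -56.210. Worst-case = [-56.210 - 3.095, -56.210 + 3.421] = [-59.305, -52.789]. RSS = √1.259323 = 1.122.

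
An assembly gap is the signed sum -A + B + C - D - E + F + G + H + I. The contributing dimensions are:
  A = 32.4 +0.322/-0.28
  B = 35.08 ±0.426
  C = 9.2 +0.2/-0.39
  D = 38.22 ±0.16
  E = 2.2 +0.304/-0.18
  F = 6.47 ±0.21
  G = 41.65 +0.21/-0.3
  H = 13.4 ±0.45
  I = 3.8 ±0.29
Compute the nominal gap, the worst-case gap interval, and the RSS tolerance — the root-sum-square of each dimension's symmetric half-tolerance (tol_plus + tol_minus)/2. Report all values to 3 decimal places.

nominal=36.780 wc=[33.928,39.186] rss=0.916

Stack each dimension's contribution:
  -A: nom -32.400 → Σnom=-32.400; wc +0.280/-0.322 → slack +0.280/-0.322; half-tol=0.301, Σhalf²=0.090601
  +B: nom +35.080 → Σnom=2.680; wc +0.426/-0.426 → slack +0.706/-0.748; half-tol=0.426, Σhalf²=0.272077
  +C: nom +9.200 → Σnom=11.880; wc +0.200/-0.390 → slack +0.906/-1.138; half-tol=0.295, Σhalf²=0.359102
  -D: nom -38.220 → Σnom=-26.340; wc +0.160/-0.160 → slack +1.066/-1.298; half-tol=0.160, Σhalf²=0.384702
  -E: nom -2.200 → Σnom=-28.540; wc +0.180/-0.304 → slack +1.246/-1.602; half-tol=0.242, Σhalf²=0.443266
  +F: nom +6.470 → Σnom=-22.070; wc +0.210/-0.210 → slack +1.456/-1.812; half-tol=0.210, Σhalf²=0.487366
  +G: nom +41.650 → Σnom=19.580; wc +0.210/-0.300 → slack +1.666/-2.112; half-tol=0.255, Σhalf²=0.552391
  +H: nom +13.400 → Σnom=32.980; wc +0.450/-0.450 → slack +2.116/-2.562; half-tol=0.450, Σhalf²=0.754891
  +I: nom +3.800 → Σnom=36.780; wc +0.290/-0.290 → slack +2.406/-2.852; half-tol=0.290, Σhalf²=0.838991
Nominal = 36.780. Worst-case = [36.780 - 2.852, 36.780 + 2.406] = [33.928, 39.186]. RSS = √0.838991 = 0.916.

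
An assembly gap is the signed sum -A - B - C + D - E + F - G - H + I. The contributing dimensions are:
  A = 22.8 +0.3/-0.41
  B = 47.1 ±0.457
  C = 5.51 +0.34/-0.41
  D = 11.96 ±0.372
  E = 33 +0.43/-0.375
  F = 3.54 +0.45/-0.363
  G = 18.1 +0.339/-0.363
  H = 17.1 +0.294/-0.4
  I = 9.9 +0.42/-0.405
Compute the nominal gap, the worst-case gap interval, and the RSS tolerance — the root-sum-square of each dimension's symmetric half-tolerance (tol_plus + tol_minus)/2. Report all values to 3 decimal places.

Stack each dimension's contribution:
  -A: nom -22.800 → Σnom=-22.800; wc +0.410/-0.300 → slack +0.410/-0.300; half-tol=0.355, Σhalf²=0.126025
  -B: nom -47.100 → Σnom=-69.900; wc +0.457/-0.457 → slack +0.867/-0.757; half-tol=0.457, Σhalf²=0.334874
  -C: nom -5.510 → Σnom=-75.410; wc +0.410/-0.340 → slack +1.277/-1.097; half-tol=0.375, Σhalf²=0.475499
  +D: nom +11.960 → Σnom=-63.450; wc +0.372/-0.372 → slack +1.649/-1.469; half-tol=0.372, Σhalf²=0.613883
  -E: nom -33.000 → Σnom=-96.450; wc +0.375/-0.430 → slack +2.024/-1.899; half-tol=0.402, Σhalf²=0.775889
  +F: nom +3.540 → Σnom=-92.910; wc +0.450/-0.363 → slack +2.474/-2.262; half-tol=0.406, Σhalf²=0.941131
  -G: nom -18.100 → Σnom=-111.010; wc +0.363/-0.339 → slack +2.837/-2.601; half-tol=0.351, Σhalf²=1.064332
  -H: nom -17.100 → Σnom=-128.110; wc +0.400/-0.294 → slack +3.237/-2.895; half-tol=0.347, Σhalf²=1.184741
  +I: nom +9.900 → Σnom=-118.210; wc +0.420/-0.405 → slack +3.657/-3.300; half-tol=0.412, Σhalf²=1.354898
Nominal = -118.210. Worst-case = [-118.210 - 3.300, -118.210 + 3.657] = [-121.510, -114.553]. RSS = √1.354898 = 1.164.

nominal=-118.210 wc=[-121.510,-114.553] rss=1.164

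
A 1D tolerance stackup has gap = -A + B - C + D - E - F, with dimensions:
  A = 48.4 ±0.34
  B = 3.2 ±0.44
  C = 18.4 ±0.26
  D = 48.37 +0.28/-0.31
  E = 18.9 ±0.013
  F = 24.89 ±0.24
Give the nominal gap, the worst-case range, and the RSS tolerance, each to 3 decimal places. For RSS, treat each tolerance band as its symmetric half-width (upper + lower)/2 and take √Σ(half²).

nominal=-59.020 wc=[-60.623,-57.447] rss=0.722

Stack each dimension's contribution:
  -A: nom -48.400 → Σnom=-48.400; wc +0.340/-0.340 → slack +0.340/-0.340; half-tol=0.340, Σhalf²=0.115600
  +B: nom +3.200 → Σnom=-45.200; wc +0.440/-0.440 → slack +0.780/-0.780; half-tol=0.440, Σhalf²=0.309200
  -C: nom -18.400 → Σnom=-63.600; wc +0.260/-0.260 → slack +1.040/-1.040; half-tol=0.260, Σhalf²=0.376800
  +D: nom +48.370 → Σnom=-15.230; wc +0.280/-0.310 → slack +1.320/-1.350; half-tol=0.295, Σhalf²=0.463825
  -E: nom -18.900 → Σnom=-34.130; wc +0.013/-0.013 → slack +1.333/-1.363; half-tol=0.013, Σhalf²=0.463994
  -F: nom -24.890 → Σnom=-59.020; wc +0.240/-0.240 → slack +1.573/-1.603; half-tol=0.240, Σhalf²=0.521594
Nominal = -59.020. Worst-case = [-59.020 - 1.603, -59.020 + 1.573] = [-60.623, -57.447]. RSS = √0.521594 = 0.722.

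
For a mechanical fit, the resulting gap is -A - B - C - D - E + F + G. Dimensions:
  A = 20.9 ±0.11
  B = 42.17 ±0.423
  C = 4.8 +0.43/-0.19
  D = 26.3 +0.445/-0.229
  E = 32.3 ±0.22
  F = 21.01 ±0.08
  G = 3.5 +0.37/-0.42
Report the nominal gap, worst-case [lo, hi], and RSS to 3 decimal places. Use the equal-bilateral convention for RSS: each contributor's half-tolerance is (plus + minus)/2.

Stack each dimension's contribution:
  -A: nom -20.900 → Σnom=-20.900; wc +0.110/-0.110 → slack +0.110/-0.110; half-tol=0.110, Σhalf²=0.012100
  -B: nom -42.170 → Σnom=-63.070; wc +0.423/-0.423 → slack +0.533/-0.533; half-tol=0.423, Σhalf²=0.191029
  -C: nom -4.800 → Σnom=-67.870; wc +0.190/-0.430 → slack +0.723/-0.963; half-tol=0.310, Σhalf²=0.287129
  -D: nom -26.300 → Σnom=-94.170; wc +0.229/-0.445 → slack +0.952/-1.408; half-tol=0.337, Σhalf²=0.400698
  -E: nom -32.300 → Σnom=-126.470; wc +0.220/-0.220 → slack +1.172/-1.628; half-tol=0.220, Σhalf²=0.449098
  +F: nom +21.010 → Σnom=-105.460; wc +0.080/-0.080 → slack +1.252/-1.708; half-tol=0.080, Σhalf²=0.455498
  +G: nom +3.500 → Σnom=-101.960; wc +0.370/-0.420 → slack +1.622/-2.128; half-tol=0.395, Σhalf²=0.611523
Nominal = -101.960. Worst-case = [-101.960 - 2.128, -101.960 + 1.622] = [-104.088, -100.338]. RSS = √0.611523 = 0.782.

nominal=-101.960 wc=[-104.088,-100.338] rss=0.782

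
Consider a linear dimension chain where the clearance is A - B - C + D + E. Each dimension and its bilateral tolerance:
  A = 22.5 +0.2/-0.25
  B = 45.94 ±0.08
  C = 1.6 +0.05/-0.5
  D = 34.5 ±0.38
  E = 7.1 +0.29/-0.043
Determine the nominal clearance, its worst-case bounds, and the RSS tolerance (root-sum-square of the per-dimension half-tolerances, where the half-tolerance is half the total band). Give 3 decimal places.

nominal=16.560 wc=[15.757,18.010] rss=0.552

Stack each dimension's contribution:
  +A: nom +22.500 → Σnom=22.500; wc +0.200/-0.250 → slack +0.200/-0.250; half-tol=0.225, Σhalf²=0.050625
  -B: nom -45.940 → Σnom=-23.440; wc +0.080/-0.080 → slack +0.280/-0.330; half-tol=0.080, Σhalf²=0.057025
  -C: nom -1.600 → Σnom=-25.040; wc +0.500/-0.050 → slack +0.780/-0.380; half-tol=0.275, Σhalf²=0.132650
  +D: nom +34.500 → Σnom=9.460; wc +0.380/-0.380 → slack +1.160/-0.760; half-tol=0.380, Σhalf²=0.277050
  +E: nom +7.100 → Σnom=16.560; wc +0.290/-0.043 → slack +1.450/-0.803; half-tol=0.166, Σhalf²=0.304772
Nominal = 16.560. Worst-case = [16.560 - 0.803, 16.560 + 1.450] = [15.757, 18.010]. RSS = √0.304772 = 0.552.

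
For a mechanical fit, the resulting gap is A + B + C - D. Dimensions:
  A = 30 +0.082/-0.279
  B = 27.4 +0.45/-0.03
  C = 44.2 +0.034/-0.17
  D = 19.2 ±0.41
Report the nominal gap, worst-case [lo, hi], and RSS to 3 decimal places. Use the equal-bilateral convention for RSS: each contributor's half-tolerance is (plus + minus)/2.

Stack each dimension's contribution:
  +A: nom +30.000 → Σnom=30.000; wc +0.082/-0.279 → slack +0.082/-0.279; half-tol=0.181, Σhalf²=0.032580
  +B: nom +27.400 → Σnom=57.400; wc +0.450/-0.030 → slack +0.532/-0.309; half-tol=0.240, Σhalf²=0.090180
  +C: nom +44.200 → Σnom=101.600; wc +0.034/-0.170 → slack +0.566/-0.479; half-tol=0.102, Σhalf²=0.100584
  -D: nom -19.200 → Σnom=82.400; wc +0.410/-0.410 → slack +0.976/-0.889; half-tol=0.410, Σhalf²=0.268684
Nominal = 82.400. Worst-case = [82.400 - 0.889, 82.400 + 0.976] = [81.511, 83.376]. RSS = √0.268684 = 0.518.

nominal=82.400 wc=[81.511,83.376] rss=0.518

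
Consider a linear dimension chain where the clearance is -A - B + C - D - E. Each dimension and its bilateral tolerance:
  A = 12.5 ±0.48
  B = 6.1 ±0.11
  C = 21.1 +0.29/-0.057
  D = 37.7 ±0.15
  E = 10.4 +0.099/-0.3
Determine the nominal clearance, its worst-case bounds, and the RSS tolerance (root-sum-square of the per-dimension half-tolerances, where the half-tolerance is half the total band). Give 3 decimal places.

Stack each dimension's contribution:
  -A: nom -12.500 → Σnom=-12.500; wc +0.480/-0.480 → slack +0.480/-0.480; half-tol=0.480, Σhalf²=0.230400
  -B: nom -6.100 → Σnom=-18.600; wc +0.110/-0.110 → slack +0.590/-0.590; half-tol=0.110, Σhalf²=0.242500
  +C: nom +21.100 → Σnom=2.500; wc +0.290/-0.057 → slack +0.880/-0.647; half-tol=0.173, Σhalf²=0.272602
  -D: nom -37.700 → Σnom=-35.200; wc +0.150/-0.150 → slack +1.030/-0.797; half-tol=0.150, Σhalf²=0.295102
  -E: nom -10.400 → Σnom=-45.600; wc +0.300/-0.099 → slack +1.330/-0.896; half-tol=0.200, Σhalf²=0.334902
Nominal = -45.600. Worst-case = [-45.600 - 0.896, -45.600 + 1.330] = [-46.496, -44.270]. RSS = √0.334902 = 0.579.

nominal=-45.600 wc=[-46.496,-44.270] rss=0.579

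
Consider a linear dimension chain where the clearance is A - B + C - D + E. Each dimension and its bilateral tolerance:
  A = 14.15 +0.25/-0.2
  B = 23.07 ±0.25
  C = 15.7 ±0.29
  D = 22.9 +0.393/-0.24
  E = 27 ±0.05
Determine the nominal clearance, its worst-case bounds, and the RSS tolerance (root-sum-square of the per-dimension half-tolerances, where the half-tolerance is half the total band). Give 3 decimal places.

nominal=10.880 wc=[9.697,11.960] rss=0.548

Stack each dimension's contribution:
  +A: nom +14.150 → Σnom=14.150; wc +0.250/-0.200 → slack +0.250/-0.200; half-tol=0.225, Σhalf²=0.050625
  -B: nom -23.070 → Σnom=-8.920; wc +0.250/-0.250 → slack +0.500/-0.450; half-tol=0.250, Σhalf²=0.113125
  +C: nom +15.700 → Σnom=6.780; wc +0.290/-0.290 → slack +0.790/-0.740; half-tol=0.290, Σhalf²=0.197225
  -D: nom -22.900 → Σnom=-16.120; wc +0.240/-0.393 → slack +1.030/-1.133; half-tol=0.317, Σhalf²=0.297397
  +E: nom +27.000 → Σnom=10.880; wc +0.050/-0.050 → slack +1.080/-1.183; half-tol=0.050, Σhalf²=0.299897
Nominal = 10.880. Worst-case = [10.880 - 1.183, 10.880 + 1.080] = [9.697, 11.960]. RSS = √0.299897 = 0.548.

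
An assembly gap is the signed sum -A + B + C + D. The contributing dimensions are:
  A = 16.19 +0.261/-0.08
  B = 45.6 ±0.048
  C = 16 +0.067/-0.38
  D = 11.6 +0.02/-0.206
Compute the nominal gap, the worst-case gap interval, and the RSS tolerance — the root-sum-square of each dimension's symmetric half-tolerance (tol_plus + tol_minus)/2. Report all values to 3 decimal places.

nominal=57.010 wc=[56.115,57.225] rss=0.307

Stack each dimension's contribution:
  -A: nom -16.190 → Σnom=-16.190; wc +0.080/-0.261 → slack +0.080/-0.261; half-tol=0.171, Σhalf²=0.029070
  +B: nom +45.600 → Σnom=29.410; wc +0.048/-0.048 → slack +0.128/-0.309; half-tol=0.048, Σhalf²=0.031374
  +C: nom +16.000 → Σnom=45.410; wc +0.067/-0.380 → slack +0.195/-0.689; half-tol=0.224, Σhalf²=0.081327
  +D: nom +11.600 → Σnom=57.010; wc +0.020/-0.206 → slack +0.215/-0.895; half-tol=0.113, Σhalf²=0.094096
Nominal = 57.010. Worst-case = [57.010 - 0.895, 57.010 + 0.215] = [56.115, 57.225]. RSS = √0.094096 = 0.307.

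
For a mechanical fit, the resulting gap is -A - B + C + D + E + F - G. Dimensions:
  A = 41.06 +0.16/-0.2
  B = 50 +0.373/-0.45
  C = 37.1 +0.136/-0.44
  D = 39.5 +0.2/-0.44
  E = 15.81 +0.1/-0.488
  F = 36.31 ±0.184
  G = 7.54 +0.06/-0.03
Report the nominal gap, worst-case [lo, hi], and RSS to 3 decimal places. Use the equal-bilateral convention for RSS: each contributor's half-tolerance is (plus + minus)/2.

Stack each dimension's contribution:
  -A: nom -41.060 → Σnom=-41.060; wc +0.200/-0.160 → slack +0.200/-0.160; half-tol=0.180, Σhalf²=0.032400
  -B: nom -50.000 → Σnom=-91.060; wc +0.450/-0.373 → slack +0.650/-0.533; half-tol=0.411, Σhalf²=0.201732
  +C: nom +37.100 → Σnom=-53.960; wc +0.136/-0.440 → slack +0.786/-0.973; half-tol=0.288, Σhalf²=0.284676
  +D: nom +39.500 → Σnom=-14.460; wc +0.200/-0.440 → slack +0.986/-1.413; half-tol=0.320, Σhalf²=0.387076
  +E: nom +15.810 → Σnom=1.350; wc +0.100/-0.488 → slack +1.086/-1.901; half-tol=0.294, Σhalf²=0.473512
  +F: nom +36.310 → Σnom=37.660; wc +0.184/-0.184 → slack +1.270/-2.085; half-tol=0.184, Σhalf²=0.507368
  -G: nom -7.540 → Σnom=30.120; wc +0.030/-0.060 → slack +1.300/-2.145; half-tol=0.045, Σhalf²=0.509393
Nominal = 30.120. Worst-case = [30.120 - 2.145, 30.120 + 1.300] = [27.975, 31.420]. RSS = √0.509393 = 0.714.

nominal=30.120 wc=[27.975,31.420] rss=0.714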